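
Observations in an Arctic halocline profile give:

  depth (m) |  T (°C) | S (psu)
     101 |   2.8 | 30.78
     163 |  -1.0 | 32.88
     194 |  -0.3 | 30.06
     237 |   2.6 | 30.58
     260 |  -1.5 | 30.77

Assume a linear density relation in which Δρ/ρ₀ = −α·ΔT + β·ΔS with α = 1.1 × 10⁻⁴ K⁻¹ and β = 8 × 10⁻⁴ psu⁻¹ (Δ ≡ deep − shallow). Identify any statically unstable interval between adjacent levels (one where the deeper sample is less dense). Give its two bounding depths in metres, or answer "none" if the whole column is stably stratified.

Evaluate Δρ/ρ₀ = −αΔT + βΔS across each adjacent pair:
  101–163 m: −αΔT+βΔS = −(1.1 × 10⁻⁴)(-3.8)+(8 × 10⁻⁴)(+2.10) = 2.1 × 10⁻³ → stable
  163–194 m: −αΔT+βΔS = −(1.1 × 10⁻⁴)(+0.7)+(8 × 10⁻⁴)(-2.82) = -2.3 × 10⁻³ → UNSTABLE
  194–237 m: −αΔT+βΔS = −(1.1 × 10⁻⁴)(+2.9)+(8 × 10⁻⁴)(+0.52) = 9.7 × 10⁻⁵ → stable
  237–260 m: −αΔT+βΔS = −(1.1 × 10⁻⁴)(-4.1)+(8 × 10⁻⁴)(+0.19) = 6.0 × 10⁻⁴ → stable
The 163–194 m interval has Δρ < 0: lighter water underlies denser water.

163–194 m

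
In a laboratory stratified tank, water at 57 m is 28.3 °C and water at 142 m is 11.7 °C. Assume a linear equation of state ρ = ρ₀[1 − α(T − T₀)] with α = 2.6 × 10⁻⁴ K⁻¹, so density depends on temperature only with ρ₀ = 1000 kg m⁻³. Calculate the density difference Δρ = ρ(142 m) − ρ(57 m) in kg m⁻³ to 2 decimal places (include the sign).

+4.32 kg m⁻³

ΔT = -16.6 K, Δρ/ρ₀ = −αΔT = 4.316 × 10⁻³.
Δρ = 1000 × (4.316 × 10⁻³) = +4.32 kg m⁻³.
Positive Δρ: denser below, stable.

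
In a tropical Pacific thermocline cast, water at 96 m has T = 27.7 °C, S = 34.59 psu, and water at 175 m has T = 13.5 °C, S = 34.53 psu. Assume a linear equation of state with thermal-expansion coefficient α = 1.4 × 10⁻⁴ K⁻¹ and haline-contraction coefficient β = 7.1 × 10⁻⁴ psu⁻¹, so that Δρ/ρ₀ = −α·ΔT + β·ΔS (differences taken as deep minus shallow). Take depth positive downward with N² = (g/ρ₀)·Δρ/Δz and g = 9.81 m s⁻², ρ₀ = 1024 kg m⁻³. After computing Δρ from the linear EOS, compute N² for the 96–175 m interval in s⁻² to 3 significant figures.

ΔT = -14.2 K, ΔS = -0.06 psu (deep − shallow).
Δρ/ρ₀ = −αΔT + βΔS = 1.988 × 10⁻³ − 4.26 × 10⁻⁵ = 1.9454 × 10⁻³, so Δρ ≈ 1.992 kg m⁻³.
N² = (g/ρ₀)·Δρ/Δz = g·(Δρ/ρ₀)/Δz = 9.81 × 1.9454 × 10⁻³ / 79 = 2.4157 × 10⁻⁴ s⁻² ≈ 2.42 × 10⁻⁴ s⁻².

2.42 × 10⁻⁴ s⁻²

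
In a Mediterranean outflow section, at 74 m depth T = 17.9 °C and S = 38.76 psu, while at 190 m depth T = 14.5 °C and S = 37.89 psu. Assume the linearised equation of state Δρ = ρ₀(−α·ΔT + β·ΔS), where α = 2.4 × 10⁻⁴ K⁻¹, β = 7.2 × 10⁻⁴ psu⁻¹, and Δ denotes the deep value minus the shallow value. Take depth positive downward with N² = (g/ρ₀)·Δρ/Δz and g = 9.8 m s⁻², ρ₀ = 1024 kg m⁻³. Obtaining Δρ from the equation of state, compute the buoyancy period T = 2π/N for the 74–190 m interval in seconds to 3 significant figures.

1.57 × 10³ s

ΔT = -3.4 K, ΔS = -0.87 psu (deep − shallow).
Δρ/ρ₀ = −αΔT + βΔS = 8.16 × 10⁻⁴ − 6.264 × 10⁻⁴ = 1.896 × 10⁻⁴, so Δρ ≈ 0.1942 kg m⁻³.
N² = (g/ρ₀)·Δρ/Δz = g·(Δρ/ρ₀)/Δz = 9.8 × 1.896 × 10⁻⁴ / 116 = 1.6018 × 10⁻⁵ s⁻².
N = √(1.6018 × 10⁻⁵) = 4.0022 × 10⁻³ rad s⁻¹ → T = 2π/N = 1.5699 × 10³ s ≈ 1.57 × 10³ s.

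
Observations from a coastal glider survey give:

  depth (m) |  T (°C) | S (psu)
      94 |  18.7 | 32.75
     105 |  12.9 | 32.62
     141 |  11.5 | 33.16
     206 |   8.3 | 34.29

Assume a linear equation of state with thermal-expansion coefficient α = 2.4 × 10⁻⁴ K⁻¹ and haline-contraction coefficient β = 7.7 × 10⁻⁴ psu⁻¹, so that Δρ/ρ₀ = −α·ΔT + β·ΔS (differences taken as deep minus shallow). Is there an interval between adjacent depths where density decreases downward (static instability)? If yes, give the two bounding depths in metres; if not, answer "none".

Evaluate Δρ/ρ₀ = −αΔT + βΔS across each adjacent pair:
  94–105 m: −αΔT+βΔS = −(2.4 × 10⁻⁴)(-5.8)+(7.7 × 10⁻⁴)(-0.13) = 1.3 × 10⁻³ → stable
  105–141 m: −αΔT+βΔS = −(2.4 × 10⁻⁴)(-1.4)+(7.7 × 10⁻⁴)(+0.54) = 7.5 × 10⁻⁴ → stable
  141–206 m: −αΔT+βΔS = −(2.4 × 10⁻⁴)(-3.2)+(7.7 × 10⁻⁴)(+1.13) = 1.6 × 10⁻³ → stable
Every interval has Δρ > 0: the column is stably stratified throughout.

none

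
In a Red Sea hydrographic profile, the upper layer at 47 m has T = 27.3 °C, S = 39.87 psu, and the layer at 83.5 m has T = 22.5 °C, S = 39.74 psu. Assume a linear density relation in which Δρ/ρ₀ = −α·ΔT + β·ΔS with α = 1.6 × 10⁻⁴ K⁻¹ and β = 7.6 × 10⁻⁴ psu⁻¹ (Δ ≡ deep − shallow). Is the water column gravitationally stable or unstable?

stable

ΔT = 22.5 − 27.3 = -4.8 K and ΔS = 39.74 − 39.87 = -0.13 psu (deep − shallow).
−αΔT = 7.68 × 10⁻⁴; βΔS = -9.88 × 10⁻⁵; sum Δρ/ρ₀ = 6.692 × 10⁻⁴.
Δρ/ρ₀ > 0, so Δρ > 0: deeper water is denser → statically stable.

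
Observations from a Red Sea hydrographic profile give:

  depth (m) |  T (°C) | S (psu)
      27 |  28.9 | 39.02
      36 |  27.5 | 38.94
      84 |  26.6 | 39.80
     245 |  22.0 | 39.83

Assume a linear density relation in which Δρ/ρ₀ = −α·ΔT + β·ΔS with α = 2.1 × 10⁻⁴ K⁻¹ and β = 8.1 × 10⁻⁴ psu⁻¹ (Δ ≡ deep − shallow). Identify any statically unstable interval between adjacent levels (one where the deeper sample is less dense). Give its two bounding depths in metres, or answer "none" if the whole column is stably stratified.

Evaluate Δρ/ρ₀ = −αΔT + βΔS across each adjacent pair:
  27–36 m: −αΔT+βΔS = −(2.1 × 10⁻⁴)(-1.4)+(8.1 × 10⁻⁴)(-0.08) = 2.3 × 10⁻⁴ → stable
  36–84 m: −αΔT+βΔS = −(2.1 × 10⁻⁴)(-0.9)+(8.1 × 10⁻⁴)(+0.86) = 8.9 × 10⁻⁴ → stable
  84–245 m: −αΔT+βΔS = −(2.1 × 10⁻⁴)(-4.6)+(8.1 × 10⁻⁴)(+0.03) = 9.9 × 10⁻⁴ → stable
Every interval has Δρ > 0: the column is stably stratified throughout.

none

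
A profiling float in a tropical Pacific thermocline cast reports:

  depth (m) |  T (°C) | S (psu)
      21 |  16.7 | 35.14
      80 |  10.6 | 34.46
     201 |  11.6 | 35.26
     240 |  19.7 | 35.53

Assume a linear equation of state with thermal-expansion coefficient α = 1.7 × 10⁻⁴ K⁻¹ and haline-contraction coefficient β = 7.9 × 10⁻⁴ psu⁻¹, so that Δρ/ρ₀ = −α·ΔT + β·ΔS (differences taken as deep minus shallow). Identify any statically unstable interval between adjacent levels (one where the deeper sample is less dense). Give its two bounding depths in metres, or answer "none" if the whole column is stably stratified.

201–240 m

Evaluate Δρ/ρ₀ = −αΔT + βΔS across each adjacent pair:
  21–80 m: −αΔT+βΔS = −(1.7 × 10⁻⁴)(-6.1)+(7.9 × 10⁻⁴)(-0.68) = 5.0 × 10⁻⁴ → stable
  80–201 m: −αΔT+βΔS = −(1.7 × 10⁻⁴)(+1.0)+(7.9 × 10⁻⁴)(+0.80) = 4.6 × 10⁻⁴ → stable
  201–240 m: −αΔT+βΔS = −(1.7 × 10⁻⁴)(+8.1)+(7.9 × 10⁻⁴)(+0.27) = -1.2 × 10⁻³ → UNSTABLE
The 201–240 m interval has Δρ < 0: lighter water underlies denser water.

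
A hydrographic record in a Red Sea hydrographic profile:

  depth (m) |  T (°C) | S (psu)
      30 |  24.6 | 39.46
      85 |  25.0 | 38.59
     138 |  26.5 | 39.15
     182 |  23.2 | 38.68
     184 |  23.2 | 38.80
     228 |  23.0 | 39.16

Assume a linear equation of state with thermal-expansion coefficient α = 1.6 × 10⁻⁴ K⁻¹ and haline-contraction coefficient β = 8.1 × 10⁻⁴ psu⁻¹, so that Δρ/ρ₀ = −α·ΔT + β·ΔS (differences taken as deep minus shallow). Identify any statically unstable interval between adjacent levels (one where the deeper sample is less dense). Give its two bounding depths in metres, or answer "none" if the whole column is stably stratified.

30–85 m

Evaluate Δρ/ρ₀ = −αΔT + βΔS across each adjacent pair:
  30–85 m: −αΔT+βΔS = −(1.6 × 10⁻⁴)(+0.4)+(8.1 × 10⁻⁴)(-0.87) = -7.7 × 10⁻⁴ → UNSTABLE
  85–138 m: −αΔT+βΔS = −(1.6 × 10⁻⁴)(+1.5)+(8.1 × 10⁻⁴)(+0.56) = 2.1 × 10⁻⁴ → stable
  138–182 m: −αΔT+βΔS = −(1.6 × 10⁻⁴)(-3.3)+(8.1 × 10⁻⁴)(-0.47) = 1.5 × 10⁻⁴ → stable
  182–184 m: −αΔT+βΔS = −(1.6 × 10⁻⁴)(+0.0)+(8.1 × 10⁻⁴)(+0.12) = 9.7 × 10⁻⁵ → stable
  184–228 m: −αΔT+βΔS = −(1.6 × 10⁻⁴)(-0.2)+(8.1 × 10⁻⁴)(+0.36) = 3.2 × 10⁻⁴ → stable
The 30–85 m interval has Δρ < 0: lighter water underlies denser water.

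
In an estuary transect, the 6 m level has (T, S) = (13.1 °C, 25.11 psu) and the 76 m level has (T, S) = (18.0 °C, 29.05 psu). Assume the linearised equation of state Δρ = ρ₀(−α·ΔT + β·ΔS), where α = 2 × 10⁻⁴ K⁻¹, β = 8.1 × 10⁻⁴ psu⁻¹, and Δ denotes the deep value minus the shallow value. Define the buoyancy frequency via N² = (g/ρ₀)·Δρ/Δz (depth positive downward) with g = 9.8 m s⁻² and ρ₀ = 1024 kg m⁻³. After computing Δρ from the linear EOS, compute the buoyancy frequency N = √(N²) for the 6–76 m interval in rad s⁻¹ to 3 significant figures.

ΔT = +4.9 K, ΔS = +3.94 psu (deep − shallow).
Δρ/ρ₀ = −αΔT + βΔS = -9.80 × 10⁻⁴ + 3.1914 × 10⁻³ = 2.2114 × 10⁻³, so Δρ ≈ 2.264 kg m⁻³.
N² = (g/ρ₀)·Δρ/Δz = g·(Δρ/ρ₀)/Δz = 9.8 × 2.2114 × 10⁻³ / 70 = 3.0960 × 10⁻⁴ s⁻².
N = √(3.0960 × 10⁻⁴) = 0.017595 rad s⁻¹ ≈ 0.0176 rad s⁻¹.

0.0176 rad s⁻¹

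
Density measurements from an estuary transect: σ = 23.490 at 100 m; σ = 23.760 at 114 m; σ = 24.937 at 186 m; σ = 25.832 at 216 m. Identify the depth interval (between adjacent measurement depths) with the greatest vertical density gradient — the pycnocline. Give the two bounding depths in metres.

Compute the density gradient over each adjacent pair:
  100–114 m: Δρ/Δz = 0.270/14 = 0.019 kg m⁻⁴
  114–186 m: Δρ/Δz = 1.177/72 = 0.016 kg m⁻⁴
  186–216 m: Δρ/Δz = 0.895/30 = 0.030 kg m⁻⁴
The largest gradient is in the 186–216 m interval — the pycnocline.

186–216 m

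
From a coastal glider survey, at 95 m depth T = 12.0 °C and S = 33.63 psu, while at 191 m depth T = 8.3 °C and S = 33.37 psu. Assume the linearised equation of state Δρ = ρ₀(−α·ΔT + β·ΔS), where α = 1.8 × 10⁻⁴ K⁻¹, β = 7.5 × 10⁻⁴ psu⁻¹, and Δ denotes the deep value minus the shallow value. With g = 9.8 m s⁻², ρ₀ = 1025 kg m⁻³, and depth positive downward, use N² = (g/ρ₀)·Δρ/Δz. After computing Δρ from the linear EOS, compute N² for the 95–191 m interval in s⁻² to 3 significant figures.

4.81 × 10⁻⁵ s⁻²

ΔT = -3.7 K, ΔS = -0.26 psu (deep − shallow).
Δρ/ρ₀ = −αΔT + βΔS = 6.66 × 10⁻⁴ − 1.95 × 10⁻⁴ = 4.71 × 10⁻⁴, so Δρ ≈ 0.4828 kg m⁻³.
N² = (g/ρ₀)·Δρ/Δz = g·(Δρ/ρ₀)/Δz = 9.8 × 4.71 × 10⁻⁴ / 96 = 4.8081 × 10⁻⁵ s⁻² ≈ 4.81 × 10⁻⁵ s⁻².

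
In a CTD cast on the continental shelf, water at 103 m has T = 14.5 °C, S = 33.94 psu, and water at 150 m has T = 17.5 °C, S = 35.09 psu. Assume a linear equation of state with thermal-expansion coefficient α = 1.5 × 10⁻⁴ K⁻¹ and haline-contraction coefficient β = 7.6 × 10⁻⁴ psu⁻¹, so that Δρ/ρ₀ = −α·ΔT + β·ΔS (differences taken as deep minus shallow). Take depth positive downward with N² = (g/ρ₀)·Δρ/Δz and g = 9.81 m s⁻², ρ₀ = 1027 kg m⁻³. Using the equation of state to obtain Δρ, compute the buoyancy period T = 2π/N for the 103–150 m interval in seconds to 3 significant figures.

ΔT = +3.0 K, ΔS = +1.15 psu (deep − shallow).
Δρ/ρ₀ = −αΔT + βΔS = -4.50 × 10⁻⁴ + 8.74 × 10⁻⁴ = 4.24 × 10⁻⁴, so Δρ ≈ 0.4354 kg m⁻³.
N² = (g/ρ₀)·Δρ/Δz = g·(Δρ/ρ₀)/Δz = 9.81 × 4.24 × 10⁻⁴ / 47 = 8.8499 × 10⁻⁵ s⁻².
N = √(8.8499 × 10⁻⁵) = 9.4074 × 10⁻³ rad s⁻¹ → T = 2π/N = 667.90 s ≈ 668 s.

668 s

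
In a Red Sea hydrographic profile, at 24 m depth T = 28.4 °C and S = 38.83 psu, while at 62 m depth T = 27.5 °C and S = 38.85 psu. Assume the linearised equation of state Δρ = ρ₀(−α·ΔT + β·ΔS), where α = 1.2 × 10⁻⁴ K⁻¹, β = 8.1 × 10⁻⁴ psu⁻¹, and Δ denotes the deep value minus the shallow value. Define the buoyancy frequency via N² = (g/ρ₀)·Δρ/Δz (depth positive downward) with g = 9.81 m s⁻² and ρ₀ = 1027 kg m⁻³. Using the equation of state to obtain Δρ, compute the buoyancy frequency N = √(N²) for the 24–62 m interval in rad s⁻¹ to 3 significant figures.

5.66 × 10⁻³ rad s⁻¹

ΔT = -0.9 K, ΔS = +0.02 psu (deep − shallow).
Δρ/ρ₀ = −αΔT + βΔS = 1.08 × 10⁻⁴ + 1.62 × 10⁻⁵ = 1.242 × 10⁻⁴, so Δρ ≈ 0.1276 kg m⁻³.
N² = (g/ρ₀)·Δρ/Δz = g·(Δρ/ρ₀)/Δz = 9.81 × 1.242 × 10⁻⁴ / 38 = 3.2063 × 10⁻⁵ s⁻².
N = √(3.2063 × 10⁻⁵) = 5.6624 × 10⁻³ rad s⁻¹ ≈ 5.66 × 10⁻³ rad s⁻¹.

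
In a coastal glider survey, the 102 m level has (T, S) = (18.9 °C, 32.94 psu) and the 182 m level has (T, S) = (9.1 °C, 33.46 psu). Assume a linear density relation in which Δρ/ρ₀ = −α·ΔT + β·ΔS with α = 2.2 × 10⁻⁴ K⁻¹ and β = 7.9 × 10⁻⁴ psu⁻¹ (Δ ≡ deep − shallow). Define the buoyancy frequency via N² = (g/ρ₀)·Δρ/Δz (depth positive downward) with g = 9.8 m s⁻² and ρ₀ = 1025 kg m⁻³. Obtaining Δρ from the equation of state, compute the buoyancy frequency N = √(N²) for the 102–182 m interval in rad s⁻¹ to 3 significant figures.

ΔT = -9.8 K, ΔS = +0.52 psu (deep − shallow).
Δρ/ρ₀ = −αΔT + βΔS = 2.156 × 10⁻³ + 4.108 × 10⁻⁴ = 2.5668 × 10⁻³, so Δρ ≈ 2.631 kg m⁻³.
N² = (g/ρ₀)·Δρ/Δz = g·(Δρ/ρ₀)/Δz = 9.8 × 2.5668 × 10⁻³ / 80 = 3.1443 × 10⁻⁴ s⁻².
N = √(3.1443 × 10⁻⁴) = 0.017732 rad s⁻¹ ≈ 0.0177 rad s⁻¹.

0.0177 rad s⁻¹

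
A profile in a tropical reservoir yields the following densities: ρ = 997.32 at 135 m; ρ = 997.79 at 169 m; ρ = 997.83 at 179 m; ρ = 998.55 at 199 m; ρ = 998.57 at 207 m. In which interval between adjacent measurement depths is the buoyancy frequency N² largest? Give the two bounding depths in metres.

Compute the density gradient over each adjacent pair:
  135–169 m: Δρ/Δz = 0.47/34 = 0.014 kg m⁻⁴
  169–179 m: Δρ/Δz = 0.04/10 = 4.0 × 10⁻³ kg m⁻⁴
  179–199 m: Δρ/Δz = 0.72/20 = 0.036 kg m⁻⁴
  199–207 m: Δρ/Δz = 0.02/8 = 2.5 × 10⁻³ kg m⁻⁴
The largest gradient is in the 179–199 m interval — the pycnocline.

179–199 m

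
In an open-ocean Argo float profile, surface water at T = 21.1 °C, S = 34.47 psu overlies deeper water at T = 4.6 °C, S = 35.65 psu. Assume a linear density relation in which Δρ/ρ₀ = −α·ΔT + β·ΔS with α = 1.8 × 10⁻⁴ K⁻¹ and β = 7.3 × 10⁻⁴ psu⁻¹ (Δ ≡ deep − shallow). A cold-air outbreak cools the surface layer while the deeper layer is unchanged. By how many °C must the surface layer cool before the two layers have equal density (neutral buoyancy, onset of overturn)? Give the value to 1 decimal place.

21.3 °C

Neutral buoyancy requires Δρ = 0, i.e. −α(T_deep − T_surf′) + β(S_deep − S_surf) = 0.
T_surf′ = T_deep − (β/α)·ΔS = 4.6 − (7.3 × 10⁻⁴/1.8 × 10⁻⁴)·(+1.18) = -0.186 °C.
Cooling required: 21.1 − (-0.186) = 21.286 °C.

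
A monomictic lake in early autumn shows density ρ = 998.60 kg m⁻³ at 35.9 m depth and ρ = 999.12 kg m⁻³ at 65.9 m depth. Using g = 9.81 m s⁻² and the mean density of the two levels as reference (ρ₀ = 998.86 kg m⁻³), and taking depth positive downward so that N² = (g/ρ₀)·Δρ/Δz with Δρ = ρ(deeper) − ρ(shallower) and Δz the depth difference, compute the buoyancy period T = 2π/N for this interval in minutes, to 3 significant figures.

Δρ = 999.12 − 998.60 = 0.52 kg m⁻³ over Δz = 65.9 − 35.9 = 30 m.
N² = (9.81/998.86) × (0.52/30) = 1.7023 × 10⁻⁴ s⁻².
N = √(1.7023 × 10⁻⁴) = 0.013047 rad s⁻¹, so T = 2π/N = 481.58 s = 8.0263 min ≈ 8.03 min.

8.03 min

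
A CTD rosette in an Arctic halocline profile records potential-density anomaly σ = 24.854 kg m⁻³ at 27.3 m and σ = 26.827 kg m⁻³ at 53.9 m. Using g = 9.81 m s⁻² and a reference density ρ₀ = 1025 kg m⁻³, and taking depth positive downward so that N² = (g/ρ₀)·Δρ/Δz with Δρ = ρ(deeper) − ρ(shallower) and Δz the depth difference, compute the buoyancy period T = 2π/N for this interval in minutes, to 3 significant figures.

3.93 min

Δρ = 1026.827 − 1024.854 = 1.973 kg m⁻³ over Δz = 53.9 − 27.3 = 26.6 m.
N² = (9.81/1025) × (1.973/26.6) = 7.0989 × 10⁻⁴ s⁻².
N = √(7.0989 × 10⁻⁴) = 0.026644 rad s⁻¹, so T = 2π/N = 235.82 s = 3.9303 min ≈ 3.93 min.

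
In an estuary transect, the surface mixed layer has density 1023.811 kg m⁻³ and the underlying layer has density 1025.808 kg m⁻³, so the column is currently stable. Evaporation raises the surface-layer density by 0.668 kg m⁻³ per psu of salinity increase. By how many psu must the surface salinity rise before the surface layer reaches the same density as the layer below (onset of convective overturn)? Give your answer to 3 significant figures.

2.99 psu

Density deficit of the surface layer: 1025.808 − 1023.811 = 1.997 kg m⁻³.
Required change = 1.997 / 0.668 = 2.99 psu.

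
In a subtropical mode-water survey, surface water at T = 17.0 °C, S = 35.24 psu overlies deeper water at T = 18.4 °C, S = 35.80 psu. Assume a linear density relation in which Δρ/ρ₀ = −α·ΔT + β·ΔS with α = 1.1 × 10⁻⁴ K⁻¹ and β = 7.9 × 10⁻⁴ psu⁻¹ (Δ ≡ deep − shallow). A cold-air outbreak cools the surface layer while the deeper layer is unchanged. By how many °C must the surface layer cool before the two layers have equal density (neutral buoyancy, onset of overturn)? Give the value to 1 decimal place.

Neutral buoyancy requires Δρ = 0, i.e. −α(T_deep − T_surf′) + β(S_deep − S_surf) = 0.
T_surf′ = T_deep − (β/α)·ΔS = 18.4 − (7.9 × 10⁻⁴/1.1 × 10⁻⁴)·(+0.56) = 14.378 °C.
Cooling required: 17.0 − (14.378) = 2.622 °C.

2.6 °C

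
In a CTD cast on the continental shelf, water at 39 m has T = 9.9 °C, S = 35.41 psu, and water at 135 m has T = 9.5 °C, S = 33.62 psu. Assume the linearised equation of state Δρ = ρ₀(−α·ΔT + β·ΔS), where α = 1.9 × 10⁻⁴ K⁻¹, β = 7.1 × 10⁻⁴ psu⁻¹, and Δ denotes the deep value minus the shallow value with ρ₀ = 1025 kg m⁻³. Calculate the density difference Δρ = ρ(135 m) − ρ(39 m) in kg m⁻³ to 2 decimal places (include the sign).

-1.22 kg m⁻³

ΔT = -0.4 K, ΔS = -1.79 psu (deep − shallow).
Δρ/ρ₀ = −(1.9 × 10⁻⁴)(-0.4) + (7.1 × 10⁻⁴)(-1.79) = -1.1949 × 10⁻³.
Δρ = 1025 × (-1.1949 × 10⁻³) = -1.22 kg m⁻³.
Negative Δρ: lighter below, statically unstable.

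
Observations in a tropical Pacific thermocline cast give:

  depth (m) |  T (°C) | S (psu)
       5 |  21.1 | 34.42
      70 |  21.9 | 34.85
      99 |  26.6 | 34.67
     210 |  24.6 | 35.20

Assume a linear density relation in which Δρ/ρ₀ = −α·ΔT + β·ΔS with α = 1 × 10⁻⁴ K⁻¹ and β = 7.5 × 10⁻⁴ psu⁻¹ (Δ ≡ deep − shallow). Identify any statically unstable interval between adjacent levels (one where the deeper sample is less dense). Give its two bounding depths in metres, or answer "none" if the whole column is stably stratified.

70–99 m

Evaluate Δρ/ρ₀ = −αΔT + βΔS across each adjacent pair:
  5–70 m: −αΔT+βΔS = −(1 × 10⁻⁴)(+0.8)+(7.5 × 10⁻⁴)(+0.43) = 2.4 × 10⁻⁴ → stable
  70–99 m: −αΔT+βΔS = −(1 × 10⁻⁴)(+4.7)+(7.5 × 10⁻⁴)(-0.18) = -6.1 × 10⁻⁴ → UNSTABLE
  99–210 m: −αΔT+βΔS = −(1 × 10⁻⁴)(-2.0)+(7.5 × 10⁻⁴)(+0.53) = 6.0 × 10⁻⁴ → stable
The 70–99 m interval has Δρ < 0: lighter water underlies denser water.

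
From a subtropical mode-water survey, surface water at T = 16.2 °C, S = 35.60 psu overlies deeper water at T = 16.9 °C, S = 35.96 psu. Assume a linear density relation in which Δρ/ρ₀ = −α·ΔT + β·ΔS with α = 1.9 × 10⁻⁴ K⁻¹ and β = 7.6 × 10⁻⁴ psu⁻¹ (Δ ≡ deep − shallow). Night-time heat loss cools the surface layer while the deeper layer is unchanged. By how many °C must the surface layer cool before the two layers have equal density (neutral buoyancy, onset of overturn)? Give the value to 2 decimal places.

0.74 °C

Neutral buoyancy requires Δρ = 0, i.e. −α(T_deep − T_surf′) + β(S_deep − S_surf) = 0.
T_surf′ = T_deep − (β/α)·ΔS = 16.9 − (7.6 × 10⁻⁴/1.9 × 10⁻⁴)·(+0.36) = 15.4600 °C.
Cooling required: 16.2 − (15.4600) = 0.7400 °C.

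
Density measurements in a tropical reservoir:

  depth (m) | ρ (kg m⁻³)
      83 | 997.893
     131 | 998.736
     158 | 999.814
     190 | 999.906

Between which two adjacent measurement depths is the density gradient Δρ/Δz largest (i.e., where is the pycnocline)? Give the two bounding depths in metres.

Compute the density gradient over each adjacent pair:
  83–131 m: Δρ/Δz = 0.843/48 = 0.018 kg m⁻⁴
  131–158 m: Δρ/Δz = 1.078/27 = 0.040 kg m⁻⁴
  158–190 m: Δρ/Δz = 0.092/32 = 2.9 × 10⁻³ kg m⁻⁴
The largest gradient is in the 131–158 m interval — the pycnocline.

131–158 m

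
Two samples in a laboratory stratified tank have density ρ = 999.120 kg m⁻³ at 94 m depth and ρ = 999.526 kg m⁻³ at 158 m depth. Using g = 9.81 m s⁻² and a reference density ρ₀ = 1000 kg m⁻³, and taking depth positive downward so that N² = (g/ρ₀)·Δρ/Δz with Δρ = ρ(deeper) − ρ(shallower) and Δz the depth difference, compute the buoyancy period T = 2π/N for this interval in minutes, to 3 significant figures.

Δρ = 999.526 − 999.120 = 0.406 kg m⁻³ over Δz = 158 − 94 = 64 m.
N² = (9.81/1000) × (0.406/64) = 6.2232 × 10⁻⁵ s⁻².
N = √(6.2232 × 10⁻⁵) = 7.8887 × 10⁻³ rad s⁻¹, so T = 2π/N = 796.48 s = 13.275 min ≈ 13.3 min.

13.3 min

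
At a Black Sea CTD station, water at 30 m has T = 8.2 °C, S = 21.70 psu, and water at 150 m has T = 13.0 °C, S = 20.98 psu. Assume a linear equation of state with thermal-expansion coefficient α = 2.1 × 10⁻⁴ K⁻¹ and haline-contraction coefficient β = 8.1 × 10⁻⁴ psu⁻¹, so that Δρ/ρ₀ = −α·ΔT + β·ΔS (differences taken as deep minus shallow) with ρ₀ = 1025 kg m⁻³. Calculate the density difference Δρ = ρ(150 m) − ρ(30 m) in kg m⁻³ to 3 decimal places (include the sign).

-1.631 kg m⁻³

ΔT = +4.8 K, ΔS = -0.72 psu (deep − shallow).
Δρ/ρ₀ = −(2.1 × 10⁻⁴)(+4.8) + (8.1 × 10⁻⁴)(-0.72) = -1.5912 × 10⁻³.
Δρ = 1025 × (-1.5912 × 10⁻³) = -1.631 kg m⁻³.
Negative Δρ: lighter below, statically unstable.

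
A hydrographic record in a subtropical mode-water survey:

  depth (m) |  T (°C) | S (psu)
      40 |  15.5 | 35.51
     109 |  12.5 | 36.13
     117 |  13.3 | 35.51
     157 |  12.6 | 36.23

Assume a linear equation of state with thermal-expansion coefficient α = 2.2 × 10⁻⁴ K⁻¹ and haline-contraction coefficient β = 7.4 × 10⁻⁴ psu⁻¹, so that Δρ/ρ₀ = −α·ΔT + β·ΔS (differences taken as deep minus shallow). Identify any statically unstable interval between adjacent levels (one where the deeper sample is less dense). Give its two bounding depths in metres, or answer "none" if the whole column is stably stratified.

109–117 m

Evaluate Δρ/ρ₀ = −αΔT + βΔS across each adjacent pair:
  40–109 m: −αΔT+βΔS = −(2.2 × 10⁻⁴)(-3.0)+(7.4 × 10⁻⁴)(+0.62) = 1.1 × 10⁻³ → stable
  109–117 m: −αΔT+βΔS = −(2.2 × 10⁻⁴)(+0.8)+(7.4 × 10⁻⁴)(-0.62) = -6.3 × 10⁻⁴ → UNSTABLE
  117–157 m: −αΔT+βΔS = −(2.2 × 10⁻⁴)(-0.7)+(7.4 × 10⁻⁴)(+0.72) = 6.9 × 10⁻⁴ → stable
The 109–117 m interval has Δρ < 0: lighter water underlies denser water.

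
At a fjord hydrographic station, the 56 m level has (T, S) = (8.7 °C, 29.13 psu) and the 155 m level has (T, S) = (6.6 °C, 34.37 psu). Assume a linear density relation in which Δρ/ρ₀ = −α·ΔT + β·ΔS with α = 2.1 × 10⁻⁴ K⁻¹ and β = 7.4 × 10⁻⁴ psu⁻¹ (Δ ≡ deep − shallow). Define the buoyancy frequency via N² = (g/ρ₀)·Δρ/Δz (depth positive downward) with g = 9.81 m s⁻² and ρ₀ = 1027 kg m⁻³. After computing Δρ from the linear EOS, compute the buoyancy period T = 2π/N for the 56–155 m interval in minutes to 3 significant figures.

5.06 min

ΔT = -2.1 K, ΔS = +5.24 psu (deep − shallow).
Δρ/ρ₀ = −αΔT + βΔS = 4.41 × 10⁻⁴ + 3.8776 × 10⁻³ = 4.3186 × 10⁻³, so Δρ ≈ 4.435 kg m⁻³.
N² = (g/ρ₀)·Δρ/Δz = g·(Δρ/ρ₀)/Δz = 9.81 × 4.3186 × 10⁻³ / 99 = 4.2793 × 10⁻⁴ s⁻².
N = √(4.2793 × 10⁻⁴) = 0.020686 rad s⁻¹ → T = 2π/N = 303.74 s = 5.0623 min ≈ 5.06 min.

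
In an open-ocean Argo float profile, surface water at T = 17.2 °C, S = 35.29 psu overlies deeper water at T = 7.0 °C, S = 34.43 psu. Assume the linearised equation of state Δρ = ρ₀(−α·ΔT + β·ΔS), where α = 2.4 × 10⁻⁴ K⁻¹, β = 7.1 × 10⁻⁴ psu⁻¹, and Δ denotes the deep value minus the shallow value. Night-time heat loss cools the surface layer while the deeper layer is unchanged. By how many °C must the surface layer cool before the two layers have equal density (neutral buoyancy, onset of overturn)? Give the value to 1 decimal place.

Neutral buoyancy requires Δρ = 0, i.e. −α(T_deep − T_surf′) + β(S_deep − S_surf) = 0.
T_surf′ = T_deep − (β/α)·ΔS = 7.0 − (7.1 × 10⁻⁴/2.4 × 10⁻⁴)·(-0.86) = 9.544 °C.
Cooling required: 17.2 − (9.544) = 7.656 °C.

7.7 °C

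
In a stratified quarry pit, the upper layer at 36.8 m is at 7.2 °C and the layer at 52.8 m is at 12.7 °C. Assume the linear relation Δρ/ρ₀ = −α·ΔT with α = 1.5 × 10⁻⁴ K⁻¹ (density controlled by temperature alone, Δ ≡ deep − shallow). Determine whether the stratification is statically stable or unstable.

unstable

ΔT = 12.7 − 7.2 = +5.5 K, so Δρ/ρ₀ = −αΔT = -8.25 × 10⁻⁴.
Δρ/ρ₀ < 0, so Δρ < 0: deeper water is lighter → statically unstable; the column would overturn.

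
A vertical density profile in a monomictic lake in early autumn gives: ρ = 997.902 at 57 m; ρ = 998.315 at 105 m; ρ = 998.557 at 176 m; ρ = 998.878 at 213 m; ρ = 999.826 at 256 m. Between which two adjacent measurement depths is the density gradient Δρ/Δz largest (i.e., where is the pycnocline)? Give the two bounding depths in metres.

213–256 m

Compute the density gradient over each adjacent pair:
  57–105 m: Δρ/Δz = 0.413/48 = 8.6 × 10⁻³ kg m⁻⁴
  105–176 m: Δρ/Δz = 0.242/71 = 3.4 × 10⁻³ kg m⁻⁴
  176–213 m: Δρ/Δz = 0.321/37 = 8.7 × 10⁻³ kg m⁻⁴
  213–256 m: Δρ/Δz = 0.948/43 = 0.022 kg m⁻⁴
The largest gradient is in the 213–256 m interval — the pycnocline.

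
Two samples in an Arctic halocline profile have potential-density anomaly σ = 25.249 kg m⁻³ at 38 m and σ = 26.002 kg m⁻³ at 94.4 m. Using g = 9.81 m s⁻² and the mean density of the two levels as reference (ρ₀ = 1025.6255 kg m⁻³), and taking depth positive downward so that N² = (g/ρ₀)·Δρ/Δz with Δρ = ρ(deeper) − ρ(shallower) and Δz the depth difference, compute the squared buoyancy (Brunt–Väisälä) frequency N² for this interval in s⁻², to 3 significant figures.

Δρ = 1026.002 − 1025.249 = 0.753 kg m⁻³ over Δz = 94.4 − 38 = 56.4 m.
N² = (9.81/1025.6255) × (0.753/56.4) = 1.2770 × 10⁻⁴ s⁻² ≈ 1.28 × 10⁻⁴ s⁻².
Since Δρ > 0 the layer is stably stratified.

1.28 × 10⁻⁴ s⁻²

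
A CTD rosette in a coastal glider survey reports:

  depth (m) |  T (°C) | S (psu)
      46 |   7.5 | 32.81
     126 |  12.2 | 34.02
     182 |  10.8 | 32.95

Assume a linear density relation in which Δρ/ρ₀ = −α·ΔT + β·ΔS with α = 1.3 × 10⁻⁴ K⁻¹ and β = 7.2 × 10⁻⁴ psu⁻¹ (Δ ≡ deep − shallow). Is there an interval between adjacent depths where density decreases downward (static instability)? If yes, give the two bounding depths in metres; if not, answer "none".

Evaluate Δρ/ρ₀ = −αΔT + βΔS across each adjacent pair:
  46–126 m: −αΔT+βΔS = −(1.3 × 10⁻⁴)(+4.7)+(7.2 × 10⁻⁴)(+1.21) = 2.6 × 10⁻⁴ → stable
  126–182 m: −αΔT+βΔS = −(1.3 × 10⁻⁴)(-1.4)+(7.2 × 10⁻⁴)(-1.07) = -5.9 × 10⁻⁴ → UNSTABLE
The 126–182 m interval has Δρ < 0: lighter water underlies denser water.

126–182 m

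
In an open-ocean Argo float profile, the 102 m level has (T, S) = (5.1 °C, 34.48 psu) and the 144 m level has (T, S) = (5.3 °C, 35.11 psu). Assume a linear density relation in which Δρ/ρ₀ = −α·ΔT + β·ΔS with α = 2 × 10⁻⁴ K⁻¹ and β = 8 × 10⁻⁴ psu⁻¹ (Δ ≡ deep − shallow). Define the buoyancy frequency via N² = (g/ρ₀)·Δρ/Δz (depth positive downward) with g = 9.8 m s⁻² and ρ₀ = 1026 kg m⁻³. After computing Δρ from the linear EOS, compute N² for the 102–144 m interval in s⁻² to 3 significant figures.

1.08 × 10⁻⁴ s⁻²

ΔT = +0.2 K, ΔS = +0.63 psu (deep − shallow).
Δρ/ρ₀ = −αΔT + βΔS = -4.00 × 10⁻⁵ + 5.04 × 10⁻⁴ = 4.64 × 10⁻⁴, so Δρ ≈ 0.4761 kg m⁻³.
N² = (g/ρ₀)·Δρ/Δz = g·(Δρ/ρ₀)/Δz = 9.8 × 4.64 × 10⁻⁴ / 42 = 1.0827 × 10⁻⁴ s⁻² ≈ 1.08 × 10⁻⁴ s⁻².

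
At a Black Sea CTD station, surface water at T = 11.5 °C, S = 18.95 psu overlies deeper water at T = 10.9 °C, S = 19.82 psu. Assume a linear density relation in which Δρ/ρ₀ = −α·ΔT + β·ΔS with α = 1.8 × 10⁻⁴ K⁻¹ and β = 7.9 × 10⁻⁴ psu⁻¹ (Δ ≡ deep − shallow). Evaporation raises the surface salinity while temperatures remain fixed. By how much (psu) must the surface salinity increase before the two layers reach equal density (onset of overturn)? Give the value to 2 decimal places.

1.01 psu

Neutral buoyancy requires −α(T_deep − T_surf) + β(S_deep − S_surf′) = 0.
S_surf′ = S_deep − (α/β)·ΔT = 19.82 − (1.8 × 10⁻⁴/7.9 × 10⁻⁴)·(-0.6) = 19.9567 psu.
Increase required: 19.9567 − 18.95 = 1.0067 psu.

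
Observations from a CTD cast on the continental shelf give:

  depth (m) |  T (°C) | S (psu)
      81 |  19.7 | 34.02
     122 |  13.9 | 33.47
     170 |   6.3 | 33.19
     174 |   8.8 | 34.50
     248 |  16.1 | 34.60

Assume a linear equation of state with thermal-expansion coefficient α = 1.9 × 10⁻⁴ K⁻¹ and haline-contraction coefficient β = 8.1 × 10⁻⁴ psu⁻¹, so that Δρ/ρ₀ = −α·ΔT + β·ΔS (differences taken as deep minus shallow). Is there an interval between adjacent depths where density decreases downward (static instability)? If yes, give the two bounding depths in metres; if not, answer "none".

Evaluate Δρ/ρ₀ = −αΔT + βΔS across each adjacent pair:
  81–122 m: −αΔT+βΔS = −(1.9 × 10⁻⁴)(-5.8)+(8.1 × 10⁻⁴)(-0.55) = 6.6 × 10⁻⁴ → stable
  122–170 m: −αΔT+βΔS = −(1.9 × 10⁻⁴)(-7.6)+(8.1 × 10⁻⁴)(-0.28) = 1.2 × 10⁻³ → stable
  170–174 m: −αΔT+βΔS = −(1.9 × 10⁻⁴)(+2.5)+(8.1 × 10⁻⁴)(+1.31) = 5.9 × 10⁻⁴ → stable
  174–248 m: −αΔT+βΔS = −(1.9 × 10⁻⁴)(+7.3)+(8.1 × 10⁻⁴)(+0.10) = -1.3 × 10⁻³ → UNSTABLE
The 174–248 m interval has Δρ < 0: lighter water underlies denser water.

174–248 m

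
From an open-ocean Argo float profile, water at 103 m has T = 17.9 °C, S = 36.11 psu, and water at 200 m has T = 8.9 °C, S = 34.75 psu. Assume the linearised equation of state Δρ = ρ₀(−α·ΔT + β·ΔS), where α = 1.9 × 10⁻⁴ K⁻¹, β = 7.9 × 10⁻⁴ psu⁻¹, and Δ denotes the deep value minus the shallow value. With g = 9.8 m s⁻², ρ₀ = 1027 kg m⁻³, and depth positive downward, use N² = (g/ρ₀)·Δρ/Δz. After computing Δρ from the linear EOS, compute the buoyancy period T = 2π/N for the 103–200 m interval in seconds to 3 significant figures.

784 s

ΔT = -9.0 K, ΔS = -1.36 psu (deep − shallow).
Δρ/ρ₀ = −αΔT + βΔS = 1.71 × 10⁻³ − 1.0744 × 10⁻³ = 6.356 × 10⁻⁴, so Δρ ≈ 0.6528 kg m⁻³.
N² = (g/ρ₀)·Δρ/Δz = g·(Δρ/ρ₀)/Δz = 9.8 × 6.356 × 10⁻⁴ / 97 = 6.4215 × 10⁻⁵ s⁻².
N = √(6.4215 × 10⁻⁵) = 8.0134 × 10⁻³ rad s⁻¹ → T = 2π/N = 784.08 s ≈ 784 s.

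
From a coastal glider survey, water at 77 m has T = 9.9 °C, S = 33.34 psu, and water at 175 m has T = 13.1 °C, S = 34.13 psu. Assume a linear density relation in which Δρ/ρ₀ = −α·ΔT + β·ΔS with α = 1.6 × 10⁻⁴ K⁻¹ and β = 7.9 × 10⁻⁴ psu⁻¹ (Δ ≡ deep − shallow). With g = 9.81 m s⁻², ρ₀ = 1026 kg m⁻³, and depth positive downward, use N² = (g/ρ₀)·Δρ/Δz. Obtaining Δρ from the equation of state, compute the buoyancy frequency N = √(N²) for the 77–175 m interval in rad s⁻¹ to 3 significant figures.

3.35 × 10⁻³ rad s⁻¹

ΔT = +3.2 K, ΔS = +0.79 psu (deep − shallow).
Δρ/ρ₀ = −αΔT + βΔS = -5.12 × 10⁻⁴ + 6.241 × 10⁻⁴ = 1.121 × 10⁻⁴, so Δρ ≈ 0.1150 kg m⁻³.
N² = (g/ρ₀)·Δρ/Δz = g·(Δρ/ρ₀)/Δz = 9.81 × 1.121 × 10⁻⁴ / 98 = 1.1221 × 10⁻⁵ s⁻².
N = √(1.1221 × 10⁻⁵) = 3.3498 × 10⁻³ rad s⁻¹ ≈ 3.35 × 10⁻³ rad s⁻¹.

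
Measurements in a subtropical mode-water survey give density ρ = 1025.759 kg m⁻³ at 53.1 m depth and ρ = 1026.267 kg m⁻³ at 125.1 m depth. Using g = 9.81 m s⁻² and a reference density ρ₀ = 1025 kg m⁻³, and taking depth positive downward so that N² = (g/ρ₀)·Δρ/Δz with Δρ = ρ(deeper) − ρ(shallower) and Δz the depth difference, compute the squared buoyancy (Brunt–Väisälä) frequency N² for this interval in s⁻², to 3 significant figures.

Δρ = 1026.267 − 1025.759 = 0.508 kg m⁻³ over Δz = 125.1 − 53.1 = 72 m.
N² = (9.81/1025) × (0.508/72) = 6.7527 × 10⁻⁵ s⁻² ≈ 6.75 × 10⁻⁵ s⁻².

6.75 × 10⁻⁵ s⁻²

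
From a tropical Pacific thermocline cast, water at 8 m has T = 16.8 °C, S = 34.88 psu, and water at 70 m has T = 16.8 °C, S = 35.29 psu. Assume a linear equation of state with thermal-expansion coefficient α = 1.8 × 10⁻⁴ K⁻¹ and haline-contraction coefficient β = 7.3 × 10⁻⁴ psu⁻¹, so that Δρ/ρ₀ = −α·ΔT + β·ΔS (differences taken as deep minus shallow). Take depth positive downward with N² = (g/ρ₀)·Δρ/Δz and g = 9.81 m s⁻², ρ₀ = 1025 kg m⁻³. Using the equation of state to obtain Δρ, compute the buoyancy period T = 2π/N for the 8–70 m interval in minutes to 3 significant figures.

ΔT = +0.0 K, ΔS = +0.41 psu (deep − shallow).
Δρ/ρ₀ = −αΔT + βΔS = 0 + 2.993 × 10⁻⁴ = 2.993 × 10⁻⁴, so Δρ ≈ 0.3068 kg m⁻³.
N² = (g/ρ₀)·Δρ/Δz = g·(Δρ/ρ₀)/Δz = 9.81 × 2.993 × 10⁻⁴ / 62 = 4.7357 × 10⁻⁵ s⁻².
N = √(4.7357 × 10⁻⁵) = 6.8816 × 10⁻³ rad s⁻¹ → T = 2π/N = 913.04 s = 15.217 min ≈ 15.2 min.

15.2 min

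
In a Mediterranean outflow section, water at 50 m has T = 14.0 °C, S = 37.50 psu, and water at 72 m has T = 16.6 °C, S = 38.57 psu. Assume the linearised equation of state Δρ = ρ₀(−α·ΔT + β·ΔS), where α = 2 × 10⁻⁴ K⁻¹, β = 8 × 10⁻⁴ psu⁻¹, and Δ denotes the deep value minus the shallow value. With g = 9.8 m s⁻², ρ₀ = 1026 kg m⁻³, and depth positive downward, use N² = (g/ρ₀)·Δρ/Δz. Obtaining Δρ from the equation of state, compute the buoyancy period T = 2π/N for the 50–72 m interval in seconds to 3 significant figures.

ΔT = +2.6 K, ΔS = +1.07 psu (deep − shallow).
Δρ/ρ₀ = −αΔT + βΔS = -5.20 × 10⁻⁴ + 8.56 × 10⁻⁴ = 3.36 × 10⁻⁴, so Δρ ≈ 0.3447 kg m⁻³.
N² = (g/ρ₀)·Δρ/Δz = g·(Δρ/ρ₀)/Δz = 9.8 × 3.36 × 10⁻⁴ / 22 = 1.4967 × 10⁻⁴ s⁻².
N = √(1.4967 × 10⁻⁴) = 0.012234 rad s⁻¹ → T = 2π/N = 513.58 s ≈ 514 s.

514 s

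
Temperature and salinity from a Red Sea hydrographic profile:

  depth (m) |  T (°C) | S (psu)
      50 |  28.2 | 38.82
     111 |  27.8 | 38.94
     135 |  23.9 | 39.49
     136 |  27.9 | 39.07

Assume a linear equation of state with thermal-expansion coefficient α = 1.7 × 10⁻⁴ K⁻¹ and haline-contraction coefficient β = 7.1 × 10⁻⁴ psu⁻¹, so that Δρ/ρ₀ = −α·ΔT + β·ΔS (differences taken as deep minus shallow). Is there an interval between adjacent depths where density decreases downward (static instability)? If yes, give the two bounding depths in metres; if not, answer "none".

Evaluate Δρ/ρ₀ = −αΔT + βΔS across each adjacent pair:
  50–111 m: −αΔT+βΔS = −(1.7 × 10⁻⁴)(-0.4)+(7.1 × 10⁻⁴)(+0.12) = 1.5 × 10⁻⁴ → stable
  111–135 m: −αΔT+βΔS = −(1.7 × 10⁻⁴)(-3.9)+(7.1 × 10⁻⁴)(+0.55) = 1.1 × 10⁻³ → stable
  135–136 m: −αΔT+βΔS = −(1.7 × 10⁻⁴)(+4.0)+(7.1 × 10⁻⁴)(-0.42) = -9.8 × 10⁻⁴ → UNSTABLE
The 135–136 m interval has Δρ < 0: lighter water underlies denser water.

135–136 m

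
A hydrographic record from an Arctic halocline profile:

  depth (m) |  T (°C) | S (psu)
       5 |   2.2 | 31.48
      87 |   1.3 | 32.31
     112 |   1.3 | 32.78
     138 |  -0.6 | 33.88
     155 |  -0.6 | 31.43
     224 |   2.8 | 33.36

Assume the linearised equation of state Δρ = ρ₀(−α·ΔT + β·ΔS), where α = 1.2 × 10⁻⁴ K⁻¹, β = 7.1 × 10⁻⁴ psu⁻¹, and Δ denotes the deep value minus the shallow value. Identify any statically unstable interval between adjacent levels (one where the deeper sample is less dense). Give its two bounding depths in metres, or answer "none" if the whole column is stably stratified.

Evaluate Δρ/ρ₀ = −αΔT + βΔS across each adjacent pair:
  5–87 m: −αΔT+βΔS = −(1.2 × 10⁻⁴)(-0.9)+(7.1 × 10⁻⁴)(+0.83) = 7.0 × 10⁻⁴ → stable
  87–112 m: −αΔT+βΔS = −(1.2 × 10⁻⁴)(+0.0)+(7.1 × 10⁻⁴)(+0.47) = 3.3 × 10⁻⁴ → stable
  112–138 m: −αΔT+βΔS = −(1.2 × 10⁻⁴)(-1.9)+(7.1 × 10⁻⁴)(+1.10) = 1.0 × 10⁻³ → stable
  138–155 m: −αΔT+βΔS = −(1.2 × 10⁻⁴)(+0.0)+(7.1 × 10⁻⁴)(-2.45) = -1.7 × 10⁻³ → UNSTABLE
  155–224 m: −αΔT+βΔS = −(1.2 × 10⁻⁴)(+3.4)+(7.1 × 10⁻⁴)(+1.93) = 9.6 × 10⁻⁴ → stable
The 138–155 m interval has Δρ < 0: lighter water underlies denser water.

138–155 m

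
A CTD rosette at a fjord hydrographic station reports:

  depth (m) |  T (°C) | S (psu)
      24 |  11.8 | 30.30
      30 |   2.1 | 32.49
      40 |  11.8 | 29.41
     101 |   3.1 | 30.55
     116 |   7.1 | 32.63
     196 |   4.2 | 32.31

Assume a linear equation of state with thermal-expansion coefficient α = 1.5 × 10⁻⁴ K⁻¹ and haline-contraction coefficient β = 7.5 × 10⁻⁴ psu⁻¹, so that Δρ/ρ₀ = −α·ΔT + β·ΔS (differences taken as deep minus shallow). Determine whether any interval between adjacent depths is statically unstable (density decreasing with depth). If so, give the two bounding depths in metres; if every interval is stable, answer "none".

Evaluate Δρ/ρ₀ = −αΔT + βΔS across each adjacent pair:
  24–30 m: −αΔT+βΔS = −(1.5 × 10⁻⁴)(-9.7)+(7.5 × 10⁻⁴)(+2.19) = 3.1 × 10⁻³ → stable
  30–40 m: −αΔT+βΔS = −(1.5 × 10⁻⁴)(+9.7)+(7.5 × 10⁻⁴)(-3.08) = -3.8 × 10⁻³ → UNSTABLE
  40–101 m: −αΔT+βΔS = −(1.5 × 10⁻⁴)(-8.7)+(7.5 × 10⁻⁴)(+1.14) = 2.2 × 10⁻³ → stable
  101–116 m: −αΔT+βΔS = −(1.5 × 10⁻⁴)(+4.0)+(7.5 × 10⁻⁴)(+2.08) = 9.6 × 10⁻⁴ → stable
  116–196 m: −αΔT+βΔS = −(1.5 × 10⁻⁴)(-2.9)+(7.5 × 10⁻⁴)(-0.32) = 1.9 × 10⁻⁴ → stable
The 30–40 m interval has Δρ < 0: lighter water underlies denser water.

30–40 m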